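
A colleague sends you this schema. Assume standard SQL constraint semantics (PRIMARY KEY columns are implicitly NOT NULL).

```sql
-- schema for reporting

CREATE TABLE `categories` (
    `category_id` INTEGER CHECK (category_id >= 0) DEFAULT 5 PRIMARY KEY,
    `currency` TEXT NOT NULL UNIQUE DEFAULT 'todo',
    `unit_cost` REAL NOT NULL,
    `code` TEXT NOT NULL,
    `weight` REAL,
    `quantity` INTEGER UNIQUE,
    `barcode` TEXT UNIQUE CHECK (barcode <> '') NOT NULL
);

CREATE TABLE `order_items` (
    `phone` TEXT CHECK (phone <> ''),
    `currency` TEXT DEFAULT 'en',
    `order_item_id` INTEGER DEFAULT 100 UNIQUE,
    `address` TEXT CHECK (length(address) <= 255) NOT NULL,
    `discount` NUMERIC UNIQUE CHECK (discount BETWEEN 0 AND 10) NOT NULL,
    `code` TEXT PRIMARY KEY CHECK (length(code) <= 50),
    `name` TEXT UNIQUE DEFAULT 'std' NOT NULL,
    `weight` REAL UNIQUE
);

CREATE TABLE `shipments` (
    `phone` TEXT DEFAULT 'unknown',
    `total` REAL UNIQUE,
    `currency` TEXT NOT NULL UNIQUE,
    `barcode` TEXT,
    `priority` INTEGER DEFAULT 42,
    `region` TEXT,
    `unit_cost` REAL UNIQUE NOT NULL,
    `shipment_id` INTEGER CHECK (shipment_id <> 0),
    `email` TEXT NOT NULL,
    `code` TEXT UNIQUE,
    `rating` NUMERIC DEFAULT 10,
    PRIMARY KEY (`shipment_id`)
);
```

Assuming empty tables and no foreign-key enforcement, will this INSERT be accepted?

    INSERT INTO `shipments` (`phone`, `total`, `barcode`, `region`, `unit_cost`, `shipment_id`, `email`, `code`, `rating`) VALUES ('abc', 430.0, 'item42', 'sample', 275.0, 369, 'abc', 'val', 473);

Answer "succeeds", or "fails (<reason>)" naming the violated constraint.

currency is omitted from the column list and has no DEFAULT, so it would receive NULL.
But currency is declared NOT NULL.

fails (NOT NULL on currency)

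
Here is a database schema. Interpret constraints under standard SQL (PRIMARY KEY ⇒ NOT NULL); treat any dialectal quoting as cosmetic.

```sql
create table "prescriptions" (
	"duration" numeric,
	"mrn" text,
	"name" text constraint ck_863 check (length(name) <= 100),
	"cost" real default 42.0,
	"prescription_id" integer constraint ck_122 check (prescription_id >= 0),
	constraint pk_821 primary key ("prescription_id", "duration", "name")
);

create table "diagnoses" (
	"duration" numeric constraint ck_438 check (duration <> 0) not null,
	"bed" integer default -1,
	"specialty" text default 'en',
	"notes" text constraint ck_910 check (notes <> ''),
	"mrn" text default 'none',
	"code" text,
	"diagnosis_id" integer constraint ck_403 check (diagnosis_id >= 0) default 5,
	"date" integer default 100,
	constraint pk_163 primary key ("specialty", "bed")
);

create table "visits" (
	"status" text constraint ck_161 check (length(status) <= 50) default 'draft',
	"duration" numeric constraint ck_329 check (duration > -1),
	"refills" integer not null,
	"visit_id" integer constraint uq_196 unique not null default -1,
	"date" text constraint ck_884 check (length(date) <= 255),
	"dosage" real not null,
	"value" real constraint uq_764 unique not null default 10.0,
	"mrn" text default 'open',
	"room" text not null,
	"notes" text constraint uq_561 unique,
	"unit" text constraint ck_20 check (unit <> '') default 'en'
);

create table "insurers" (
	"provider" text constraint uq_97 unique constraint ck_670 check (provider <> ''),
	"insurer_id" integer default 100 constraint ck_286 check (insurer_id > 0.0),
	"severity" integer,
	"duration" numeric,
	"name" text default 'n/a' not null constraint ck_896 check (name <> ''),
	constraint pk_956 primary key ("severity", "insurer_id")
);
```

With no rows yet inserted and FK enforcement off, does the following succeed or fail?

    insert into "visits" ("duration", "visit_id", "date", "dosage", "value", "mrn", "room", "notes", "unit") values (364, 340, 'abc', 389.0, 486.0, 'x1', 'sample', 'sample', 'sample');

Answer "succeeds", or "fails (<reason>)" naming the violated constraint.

fails (NOT NULL on refills)

refills is omitted from the column list and has no DEFAULT, so it would receive NULL.
But refills is declared NOT NULL.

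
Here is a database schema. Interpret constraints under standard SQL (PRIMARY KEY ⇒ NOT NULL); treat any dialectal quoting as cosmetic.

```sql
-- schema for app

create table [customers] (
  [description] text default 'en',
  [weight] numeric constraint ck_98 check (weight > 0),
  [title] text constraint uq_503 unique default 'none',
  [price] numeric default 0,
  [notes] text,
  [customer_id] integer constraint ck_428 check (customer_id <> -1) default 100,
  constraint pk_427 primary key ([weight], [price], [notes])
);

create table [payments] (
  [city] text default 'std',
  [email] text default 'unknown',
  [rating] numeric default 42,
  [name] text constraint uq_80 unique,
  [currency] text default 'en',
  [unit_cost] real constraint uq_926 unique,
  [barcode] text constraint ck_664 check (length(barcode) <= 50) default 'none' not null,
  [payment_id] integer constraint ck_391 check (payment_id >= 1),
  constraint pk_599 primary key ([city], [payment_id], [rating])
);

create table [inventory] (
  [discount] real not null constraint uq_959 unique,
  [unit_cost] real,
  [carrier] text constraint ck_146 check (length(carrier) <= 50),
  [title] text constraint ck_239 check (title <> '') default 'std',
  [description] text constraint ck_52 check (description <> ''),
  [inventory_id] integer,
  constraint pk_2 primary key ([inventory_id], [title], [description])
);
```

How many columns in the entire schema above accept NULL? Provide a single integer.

customers: 3 nullable (description, title, customer_id — PK (weight, price, notes) and explicit NOT NULL columns excluded).
payments: 4 nullable (email, name, currency, unit_cost — PK (city, payment_id, rating) and explicit NOT NULL columns excluded).
inventory: 2 nullable (unit_cost, carrier — PK (inventory_id, title, description) and explicit NOT NULL columns excluded).
Total: 3 + 4 + 2 = 9.

9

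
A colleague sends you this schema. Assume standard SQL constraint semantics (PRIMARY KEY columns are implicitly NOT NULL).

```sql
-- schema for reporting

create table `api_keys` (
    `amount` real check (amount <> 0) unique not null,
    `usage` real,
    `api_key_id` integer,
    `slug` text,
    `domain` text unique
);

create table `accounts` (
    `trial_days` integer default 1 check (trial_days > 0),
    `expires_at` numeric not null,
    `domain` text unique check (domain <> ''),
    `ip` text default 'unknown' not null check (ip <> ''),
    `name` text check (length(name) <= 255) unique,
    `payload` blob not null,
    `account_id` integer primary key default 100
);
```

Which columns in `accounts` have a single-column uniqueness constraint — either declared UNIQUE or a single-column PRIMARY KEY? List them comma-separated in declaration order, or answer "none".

- trial_days: no UNIQUE or single-column PK constraint.
- expires_at: no UNIQUE or single-column PK constraint.
- domain: declared UNIQUE → unique.
- ip: no UNIQUE or single-column PK constraint.
- name: declared UNIQUE → unique.
- payload: no UNIQUE or single-column PK constraint.
- account_id: single-column PRIMARY KEY → unique.

domain, name, account_id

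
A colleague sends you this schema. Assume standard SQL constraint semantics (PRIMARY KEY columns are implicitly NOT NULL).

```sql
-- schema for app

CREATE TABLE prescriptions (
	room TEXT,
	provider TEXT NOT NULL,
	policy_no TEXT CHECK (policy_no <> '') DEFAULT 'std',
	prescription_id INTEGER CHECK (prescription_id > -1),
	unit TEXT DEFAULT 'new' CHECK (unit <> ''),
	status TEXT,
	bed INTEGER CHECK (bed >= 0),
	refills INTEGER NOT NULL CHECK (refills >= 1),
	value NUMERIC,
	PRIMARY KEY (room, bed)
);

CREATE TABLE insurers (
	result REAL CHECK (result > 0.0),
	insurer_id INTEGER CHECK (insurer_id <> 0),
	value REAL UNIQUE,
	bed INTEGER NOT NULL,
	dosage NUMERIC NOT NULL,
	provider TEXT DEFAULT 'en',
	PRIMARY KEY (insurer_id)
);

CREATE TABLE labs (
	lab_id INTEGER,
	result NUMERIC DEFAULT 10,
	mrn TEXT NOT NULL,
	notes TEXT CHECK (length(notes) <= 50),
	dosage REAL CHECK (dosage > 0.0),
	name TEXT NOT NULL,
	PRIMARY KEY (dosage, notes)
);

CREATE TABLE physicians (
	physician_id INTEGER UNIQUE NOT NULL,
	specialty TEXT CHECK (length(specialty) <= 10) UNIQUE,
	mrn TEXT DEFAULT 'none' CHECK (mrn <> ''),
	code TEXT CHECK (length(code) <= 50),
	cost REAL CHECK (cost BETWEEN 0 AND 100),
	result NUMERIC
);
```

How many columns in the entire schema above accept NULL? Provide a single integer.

prescriptions: 5 nullable (policy_no, prescription_id, unit, status, value — PK (room, bed) and explicit NOT NULL columns excluded).
insurers: 3 nullable (result, value, provider — PK (insurer_id) and explicit NOT NULL columns excluded).
labs: 2 nullable (lab_id, result — PK (dosage, notes) and explicit NOT NULL columns excluded).
physicians: 5 nullable (specialty, mrn, code, cost, result — PK none and explicit NOT NULL columns excluded).
Total: 5 + 3 + 2 + 5 = 15.

15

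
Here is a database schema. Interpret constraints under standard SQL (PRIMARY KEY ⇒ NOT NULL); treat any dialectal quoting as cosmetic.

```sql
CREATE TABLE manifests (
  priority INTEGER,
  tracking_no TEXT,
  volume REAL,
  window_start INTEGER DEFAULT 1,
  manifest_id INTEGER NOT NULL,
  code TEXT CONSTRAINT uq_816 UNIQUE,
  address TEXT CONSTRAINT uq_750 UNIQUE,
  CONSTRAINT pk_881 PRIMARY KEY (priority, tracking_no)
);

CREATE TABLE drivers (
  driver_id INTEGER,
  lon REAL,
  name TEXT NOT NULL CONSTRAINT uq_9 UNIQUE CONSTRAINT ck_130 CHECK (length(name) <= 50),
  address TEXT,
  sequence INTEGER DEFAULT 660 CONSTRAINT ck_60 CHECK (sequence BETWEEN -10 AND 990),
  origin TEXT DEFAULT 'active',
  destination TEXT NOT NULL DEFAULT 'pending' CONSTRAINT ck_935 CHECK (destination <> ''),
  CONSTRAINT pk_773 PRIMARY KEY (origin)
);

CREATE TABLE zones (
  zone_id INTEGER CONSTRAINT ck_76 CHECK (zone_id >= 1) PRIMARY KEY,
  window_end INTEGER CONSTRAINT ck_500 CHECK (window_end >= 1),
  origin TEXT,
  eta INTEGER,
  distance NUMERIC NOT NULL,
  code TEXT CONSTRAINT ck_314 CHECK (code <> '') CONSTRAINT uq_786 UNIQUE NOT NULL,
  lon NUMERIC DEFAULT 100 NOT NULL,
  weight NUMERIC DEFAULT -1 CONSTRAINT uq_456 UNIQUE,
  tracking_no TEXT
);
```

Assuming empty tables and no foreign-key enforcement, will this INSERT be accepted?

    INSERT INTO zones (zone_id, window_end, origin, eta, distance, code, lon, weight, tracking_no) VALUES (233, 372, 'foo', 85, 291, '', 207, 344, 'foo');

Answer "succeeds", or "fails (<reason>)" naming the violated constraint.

fails (CHECK on code)

The value '' for code violates CHECK (code <> '').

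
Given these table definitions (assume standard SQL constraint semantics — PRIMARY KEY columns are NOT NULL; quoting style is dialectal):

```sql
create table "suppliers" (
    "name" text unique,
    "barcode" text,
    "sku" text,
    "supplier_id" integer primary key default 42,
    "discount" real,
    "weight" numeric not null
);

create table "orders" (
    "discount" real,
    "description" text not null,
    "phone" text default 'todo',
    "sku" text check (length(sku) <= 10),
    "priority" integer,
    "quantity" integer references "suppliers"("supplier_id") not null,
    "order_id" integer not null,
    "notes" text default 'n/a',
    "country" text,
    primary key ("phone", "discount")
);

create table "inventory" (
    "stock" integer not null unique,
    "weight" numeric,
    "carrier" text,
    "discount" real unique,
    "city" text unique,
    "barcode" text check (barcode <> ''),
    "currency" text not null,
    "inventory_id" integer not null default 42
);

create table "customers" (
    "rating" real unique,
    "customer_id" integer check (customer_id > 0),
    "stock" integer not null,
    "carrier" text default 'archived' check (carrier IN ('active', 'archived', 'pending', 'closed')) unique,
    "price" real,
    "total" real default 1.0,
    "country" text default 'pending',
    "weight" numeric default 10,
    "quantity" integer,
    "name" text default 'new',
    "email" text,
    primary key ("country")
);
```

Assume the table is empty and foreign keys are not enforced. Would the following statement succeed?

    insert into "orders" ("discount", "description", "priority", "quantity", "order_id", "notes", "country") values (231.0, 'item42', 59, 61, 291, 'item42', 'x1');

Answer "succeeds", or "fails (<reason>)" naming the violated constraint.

succeeds

NOT NULL columns: description is supplied; discount is supplied; order_id is supplied; phone defaults to 'todo'; quantity is supplied.
No constraint is violated.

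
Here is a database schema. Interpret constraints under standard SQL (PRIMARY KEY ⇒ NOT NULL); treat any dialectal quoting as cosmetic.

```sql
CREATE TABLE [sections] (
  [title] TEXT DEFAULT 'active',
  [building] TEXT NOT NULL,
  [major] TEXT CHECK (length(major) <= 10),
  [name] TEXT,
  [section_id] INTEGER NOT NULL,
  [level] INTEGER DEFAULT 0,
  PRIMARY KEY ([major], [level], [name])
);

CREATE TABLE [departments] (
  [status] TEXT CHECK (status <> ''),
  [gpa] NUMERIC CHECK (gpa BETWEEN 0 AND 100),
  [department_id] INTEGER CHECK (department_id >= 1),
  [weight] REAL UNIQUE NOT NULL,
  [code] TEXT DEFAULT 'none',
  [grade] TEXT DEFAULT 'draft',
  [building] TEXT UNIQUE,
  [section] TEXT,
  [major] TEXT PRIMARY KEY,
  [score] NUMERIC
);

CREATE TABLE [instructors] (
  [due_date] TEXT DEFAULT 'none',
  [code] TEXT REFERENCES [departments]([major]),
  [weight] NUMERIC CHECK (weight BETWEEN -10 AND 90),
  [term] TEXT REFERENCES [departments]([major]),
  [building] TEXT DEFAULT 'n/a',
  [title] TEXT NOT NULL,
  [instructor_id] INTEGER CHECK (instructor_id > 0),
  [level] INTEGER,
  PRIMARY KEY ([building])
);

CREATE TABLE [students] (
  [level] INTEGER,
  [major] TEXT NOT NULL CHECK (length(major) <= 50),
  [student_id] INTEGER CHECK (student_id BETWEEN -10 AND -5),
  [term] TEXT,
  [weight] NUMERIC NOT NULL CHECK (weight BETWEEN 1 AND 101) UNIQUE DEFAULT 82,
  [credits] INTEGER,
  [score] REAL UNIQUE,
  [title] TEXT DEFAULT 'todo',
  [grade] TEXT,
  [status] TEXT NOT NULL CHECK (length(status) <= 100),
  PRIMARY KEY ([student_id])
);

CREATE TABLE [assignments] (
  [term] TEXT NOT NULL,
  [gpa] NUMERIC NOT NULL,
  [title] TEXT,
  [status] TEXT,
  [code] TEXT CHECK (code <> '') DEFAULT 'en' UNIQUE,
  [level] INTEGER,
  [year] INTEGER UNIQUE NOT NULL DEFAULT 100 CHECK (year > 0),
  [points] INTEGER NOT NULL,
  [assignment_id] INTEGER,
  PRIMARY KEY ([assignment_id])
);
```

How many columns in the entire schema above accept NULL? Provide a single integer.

sections: 1 nullable (title — PK (major, level, name) and explicit NOT NULL columns excluded).
departments: 8 nullable (status, gpa, department_id, code, grade, building, section, score — PK (major) and explicit NOT NULL columns excluded).
instructors: 6 nullable (due_date, code, weight, term, instructor_id, level — PK (building) and explicit NOT NULL columns excluded).
students: 6 nullable (level, term, credits, score, title, grade — PK (student_id) and explicit NOT NULL columns excluded).
assignments: 4 nullable (title, status, code, level — PK (assignment_id) and explicit NOT NULL columns excluded).
Total: 1 + 8 + 6 + 6 + 4 = 25.

25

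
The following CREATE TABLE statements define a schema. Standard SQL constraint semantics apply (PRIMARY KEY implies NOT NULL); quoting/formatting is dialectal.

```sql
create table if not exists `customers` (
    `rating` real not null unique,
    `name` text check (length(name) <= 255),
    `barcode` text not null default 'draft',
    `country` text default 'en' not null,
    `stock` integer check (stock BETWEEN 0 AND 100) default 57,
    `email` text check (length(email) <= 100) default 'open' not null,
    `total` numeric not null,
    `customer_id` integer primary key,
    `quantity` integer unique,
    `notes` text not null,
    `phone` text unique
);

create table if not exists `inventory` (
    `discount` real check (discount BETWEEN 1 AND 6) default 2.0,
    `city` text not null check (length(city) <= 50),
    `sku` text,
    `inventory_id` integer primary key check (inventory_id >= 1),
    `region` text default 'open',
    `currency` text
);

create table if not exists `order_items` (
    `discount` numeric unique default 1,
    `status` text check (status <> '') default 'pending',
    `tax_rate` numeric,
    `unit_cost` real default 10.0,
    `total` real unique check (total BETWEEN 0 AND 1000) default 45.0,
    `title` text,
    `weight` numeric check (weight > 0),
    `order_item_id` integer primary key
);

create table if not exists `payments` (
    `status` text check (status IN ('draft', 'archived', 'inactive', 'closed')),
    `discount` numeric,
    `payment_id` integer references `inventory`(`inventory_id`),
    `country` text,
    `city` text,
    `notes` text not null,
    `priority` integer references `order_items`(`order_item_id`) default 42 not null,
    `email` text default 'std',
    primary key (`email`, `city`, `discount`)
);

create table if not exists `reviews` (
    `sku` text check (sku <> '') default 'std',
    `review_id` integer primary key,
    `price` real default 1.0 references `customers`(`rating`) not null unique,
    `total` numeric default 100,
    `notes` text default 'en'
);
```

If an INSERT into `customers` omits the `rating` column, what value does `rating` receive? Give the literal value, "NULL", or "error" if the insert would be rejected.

rating has no DEFAULT clause.
Omitting it would insert NULL, but it is declared NOT NULL, so the INSERT fails.

error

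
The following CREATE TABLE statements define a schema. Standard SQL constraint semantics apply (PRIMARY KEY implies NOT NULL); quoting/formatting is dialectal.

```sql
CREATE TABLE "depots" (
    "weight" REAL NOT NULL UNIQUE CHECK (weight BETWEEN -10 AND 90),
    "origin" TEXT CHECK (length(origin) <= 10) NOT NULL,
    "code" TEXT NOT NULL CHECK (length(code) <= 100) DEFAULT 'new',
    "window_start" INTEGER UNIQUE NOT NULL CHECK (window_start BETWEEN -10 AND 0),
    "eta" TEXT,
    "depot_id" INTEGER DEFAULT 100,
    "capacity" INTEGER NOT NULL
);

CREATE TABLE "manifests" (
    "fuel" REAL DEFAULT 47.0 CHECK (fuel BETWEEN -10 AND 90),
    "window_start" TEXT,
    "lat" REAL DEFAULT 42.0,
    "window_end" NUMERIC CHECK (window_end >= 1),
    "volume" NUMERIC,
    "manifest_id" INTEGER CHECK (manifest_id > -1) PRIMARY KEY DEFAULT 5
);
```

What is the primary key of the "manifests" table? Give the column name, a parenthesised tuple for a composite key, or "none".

manifest_id

manifest_id is declared PRIMARY KEY inline on the column.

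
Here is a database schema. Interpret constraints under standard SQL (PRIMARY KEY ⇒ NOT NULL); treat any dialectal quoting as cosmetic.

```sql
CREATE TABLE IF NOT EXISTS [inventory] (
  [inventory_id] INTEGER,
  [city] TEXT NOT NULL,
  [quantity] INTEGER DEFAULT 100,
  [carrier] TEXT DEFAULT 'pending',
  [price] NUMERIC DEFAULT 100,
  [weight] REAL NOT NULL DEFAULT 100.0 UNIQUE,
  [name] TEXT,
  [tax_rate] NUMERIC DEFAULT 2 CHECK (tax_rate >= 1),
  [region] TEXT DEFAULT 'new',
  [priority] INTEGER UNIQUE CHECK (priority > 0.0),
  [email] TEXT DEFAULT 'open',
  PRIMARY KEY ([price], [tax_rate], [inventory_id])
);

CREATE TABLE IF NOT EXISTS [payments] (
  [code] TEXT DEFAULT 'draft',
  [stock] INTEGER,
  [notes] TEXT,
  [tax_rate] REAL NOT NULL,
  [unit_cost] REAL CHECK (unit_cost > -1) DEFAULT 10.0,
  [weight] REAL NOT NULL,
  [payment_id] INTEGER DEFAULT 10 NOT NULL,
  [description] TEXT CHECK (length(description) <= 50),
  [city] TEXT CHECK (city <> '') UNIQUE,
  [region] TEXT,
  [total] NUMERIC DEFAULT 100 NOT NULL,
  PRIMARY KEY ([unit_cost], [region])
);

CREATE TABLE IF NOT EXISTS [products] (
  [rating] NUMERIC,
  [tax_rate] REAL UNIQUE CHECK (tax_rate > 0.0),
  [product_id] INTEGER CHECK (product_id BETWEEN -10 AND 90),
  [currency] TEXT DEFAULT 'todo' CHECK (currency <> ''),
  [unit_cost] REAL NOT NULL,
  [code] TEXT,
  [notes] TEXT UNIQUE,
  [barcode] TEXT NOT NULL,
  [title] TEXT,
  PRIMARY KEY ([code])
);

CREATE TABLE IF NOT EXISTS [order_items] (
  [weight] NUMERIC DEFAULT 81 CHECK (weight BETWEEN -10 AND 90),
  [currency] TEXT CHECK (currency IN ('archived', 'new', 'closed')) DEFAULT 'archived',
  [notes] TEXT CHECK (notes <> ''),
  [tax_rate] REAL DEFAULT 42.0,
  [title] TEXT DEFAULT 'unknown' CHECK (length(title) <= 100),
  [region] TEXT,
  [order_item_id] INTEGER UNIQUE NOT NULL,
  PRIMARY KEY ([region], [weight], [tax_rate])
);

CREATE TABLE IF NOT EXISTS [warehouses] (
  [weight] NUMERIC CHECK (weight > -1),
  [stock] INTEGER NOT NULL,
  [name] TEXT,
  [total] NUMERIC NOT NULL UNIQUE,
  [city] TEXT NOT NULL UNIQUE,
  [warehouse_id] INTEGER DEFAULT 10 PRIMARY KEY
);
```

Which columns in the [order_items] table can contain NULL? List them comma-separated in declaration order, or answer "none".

currency, notes, title

- weight: part of the PRIMARY KEY, which implies NOT NULL → not nullable.
- currency: CHECK does not forbid NULL (a CHECK constraint passes when its expression is NULL) → nullable.
- notes: CHECK does not forbid NULL (a CHECK constraint passes when its expression is NULL) → nullable.
- tax_rate: part of the PRIMARY KEY, which implies NOT NULL → not nullable.
- title: CHECK does not forbid NULL (a CHECK constraint passes when its expression is NULL) → nullable.
- region: part of the PRIMARY KEY, which implies NOT NULL → not nullable.
- order_item_id: declared NOT NULL → not nullable.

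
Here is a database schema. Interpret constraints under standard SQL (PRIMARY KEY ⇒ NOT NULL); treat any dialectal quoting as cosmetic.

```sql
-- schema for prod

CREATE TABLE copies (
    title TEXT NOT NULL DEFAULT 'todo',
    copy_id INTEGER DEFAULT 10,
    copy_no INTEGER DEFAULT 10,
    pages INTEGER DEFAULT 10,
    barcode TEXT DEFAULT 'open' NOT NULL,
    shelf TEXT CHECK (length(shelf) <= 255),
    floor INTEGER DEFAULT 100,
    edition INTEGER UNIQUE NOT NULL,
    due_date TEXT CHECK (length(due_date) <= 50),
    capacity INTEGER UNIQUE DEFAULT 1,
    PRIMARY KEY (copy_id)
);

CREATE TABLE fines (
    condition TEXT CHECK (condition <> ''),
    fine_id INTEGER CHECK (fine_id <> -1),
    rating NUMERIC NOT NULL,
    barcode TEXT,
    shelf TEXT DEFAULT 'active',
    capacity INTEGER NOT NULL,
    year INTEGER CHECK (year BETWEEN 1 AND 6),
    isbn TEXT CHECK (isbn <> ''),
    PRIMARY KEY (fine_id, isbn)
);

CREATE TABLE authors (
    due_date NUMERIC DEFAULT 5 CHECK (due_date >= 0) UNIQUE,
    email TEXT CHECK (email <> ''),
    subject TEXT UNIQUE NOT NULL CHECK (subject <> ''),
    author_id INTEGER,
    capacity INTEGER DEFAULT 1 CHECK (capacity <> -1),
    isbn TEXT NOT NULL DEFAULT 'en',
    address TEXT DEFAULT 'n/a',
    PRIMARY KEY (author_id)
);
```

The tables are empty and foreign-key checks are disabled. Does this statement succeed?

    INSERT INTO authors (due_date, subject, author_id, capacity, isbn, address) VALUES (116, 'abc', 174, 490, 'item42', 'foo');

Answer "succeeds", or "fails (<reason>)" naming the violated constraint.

succeeds

NOT NULL columns: author_id is supplied; isbn is supplied; subject is supplied.
CHECK constraints: 116 satisfies (due_date >= 0); 'abc' satisfies (subject <> ''); 490 satisfies (capacity <> -1).
No constraint is violated.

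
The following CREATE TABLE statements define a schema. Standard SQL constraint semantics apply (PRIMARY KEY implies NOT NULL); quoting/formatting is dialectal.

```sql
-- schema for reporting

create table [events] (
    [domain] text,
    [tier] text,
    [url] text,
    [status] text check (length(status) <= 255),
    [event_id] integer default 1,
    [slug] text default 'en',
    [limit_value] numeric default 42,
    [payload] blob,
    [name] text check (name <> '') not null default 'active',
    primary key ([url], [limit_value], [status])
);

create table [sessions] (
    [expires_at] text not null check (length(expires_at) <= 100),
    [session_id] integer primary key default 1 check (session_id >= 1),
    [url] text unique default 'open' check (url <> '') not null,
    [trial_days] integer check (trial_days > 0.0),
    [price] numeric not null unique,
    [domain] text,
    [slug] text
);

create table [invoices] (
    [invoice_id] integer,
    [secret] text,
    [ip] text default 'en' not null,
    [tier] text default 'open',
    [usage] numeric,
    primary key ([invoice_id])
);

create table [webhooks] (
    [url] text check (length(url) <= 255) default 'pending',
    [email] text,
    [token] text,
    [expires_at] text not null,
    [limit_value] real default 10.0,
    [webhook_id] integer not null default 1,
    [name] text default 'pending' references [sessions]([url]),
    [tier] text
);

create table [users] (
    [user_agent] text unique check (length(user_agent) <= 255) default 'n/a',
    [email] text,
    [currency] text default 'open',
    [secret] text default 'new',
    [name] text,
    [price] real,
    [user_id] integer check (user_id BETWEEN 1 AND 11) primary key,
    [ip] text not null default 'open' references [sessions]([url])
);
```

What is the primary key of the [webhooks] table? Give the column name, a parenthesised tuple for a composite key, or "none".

none

No column is declared PRIMARY KEY inline, and there is no table-level PRIMARY KEY clause in webhooks.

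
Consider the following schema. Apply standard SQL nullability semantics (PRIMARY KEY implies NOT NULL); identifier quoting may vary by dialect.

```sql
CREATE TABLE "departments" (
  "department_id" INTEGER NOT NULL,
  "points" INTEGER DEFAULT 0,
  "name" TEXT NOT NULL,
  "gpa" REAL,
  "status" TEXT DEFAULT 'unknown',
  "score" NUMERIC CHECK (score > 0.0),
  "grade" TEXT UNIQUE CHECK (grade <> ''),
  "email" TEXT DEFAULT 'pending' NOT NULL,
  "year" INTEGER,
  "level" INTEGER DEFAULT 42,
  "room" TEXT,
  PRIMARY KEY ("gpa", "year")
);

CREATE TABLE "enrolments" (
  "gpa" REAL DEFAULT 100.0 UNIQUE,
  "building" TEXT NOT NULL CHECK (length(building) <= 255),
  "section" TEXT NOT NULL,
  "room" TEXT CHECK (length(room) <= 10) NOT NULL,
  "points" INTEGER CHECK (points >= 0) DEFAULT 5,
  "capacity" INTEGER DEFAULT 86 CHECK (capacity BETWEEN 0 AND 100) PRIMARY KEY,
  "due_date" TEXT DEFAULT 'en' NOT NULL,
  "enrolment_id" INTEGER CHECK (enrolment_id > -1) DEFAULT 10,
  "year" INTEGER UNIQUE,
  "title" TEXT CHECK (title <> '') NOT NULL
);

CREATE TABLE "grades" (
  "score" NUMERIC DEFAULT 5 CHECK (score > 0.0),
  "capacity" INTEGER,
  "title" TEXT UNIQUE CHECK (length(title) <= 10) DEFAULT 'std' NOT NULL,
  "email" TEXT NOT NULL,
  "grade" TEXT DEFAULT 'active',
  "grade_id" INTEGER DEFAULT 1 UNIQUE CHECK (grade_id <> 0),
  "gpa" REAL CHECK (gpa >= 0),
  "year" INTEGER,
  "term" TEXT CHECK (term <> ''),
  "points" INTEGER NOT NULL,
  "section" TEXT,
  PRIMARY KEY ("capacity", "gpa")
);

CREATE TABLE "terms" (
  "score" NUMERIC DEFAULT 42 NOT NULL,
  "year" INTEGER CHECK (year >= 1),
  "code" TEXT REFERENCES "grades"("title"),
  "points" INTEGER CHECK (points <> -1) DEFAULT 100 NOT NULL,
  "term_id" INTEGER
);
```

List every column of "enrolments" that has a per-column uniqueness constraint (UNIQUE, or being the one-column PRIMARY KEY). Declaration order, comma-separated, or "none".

- gpa: declared UNIQUE → unique.
- building: no UNIQUE or single-column PK constraint.
- section: no UNIQUE or single-column PK constraint.
- room: no UNIQUE or single-column PK constraint.
- points: no UNIQUE or single-column PK constraint.
- capacity: single-column PRIMARY KEY → unique.
- due_date: no UNIQUE or single-column PK constraint.
- enrolment_id: no UNIQUE or single-column PK constraint.
- year: declared UNIQUE → unique.
- title: no UNIQUE or single-column PK constraint.

gpa, capacity, year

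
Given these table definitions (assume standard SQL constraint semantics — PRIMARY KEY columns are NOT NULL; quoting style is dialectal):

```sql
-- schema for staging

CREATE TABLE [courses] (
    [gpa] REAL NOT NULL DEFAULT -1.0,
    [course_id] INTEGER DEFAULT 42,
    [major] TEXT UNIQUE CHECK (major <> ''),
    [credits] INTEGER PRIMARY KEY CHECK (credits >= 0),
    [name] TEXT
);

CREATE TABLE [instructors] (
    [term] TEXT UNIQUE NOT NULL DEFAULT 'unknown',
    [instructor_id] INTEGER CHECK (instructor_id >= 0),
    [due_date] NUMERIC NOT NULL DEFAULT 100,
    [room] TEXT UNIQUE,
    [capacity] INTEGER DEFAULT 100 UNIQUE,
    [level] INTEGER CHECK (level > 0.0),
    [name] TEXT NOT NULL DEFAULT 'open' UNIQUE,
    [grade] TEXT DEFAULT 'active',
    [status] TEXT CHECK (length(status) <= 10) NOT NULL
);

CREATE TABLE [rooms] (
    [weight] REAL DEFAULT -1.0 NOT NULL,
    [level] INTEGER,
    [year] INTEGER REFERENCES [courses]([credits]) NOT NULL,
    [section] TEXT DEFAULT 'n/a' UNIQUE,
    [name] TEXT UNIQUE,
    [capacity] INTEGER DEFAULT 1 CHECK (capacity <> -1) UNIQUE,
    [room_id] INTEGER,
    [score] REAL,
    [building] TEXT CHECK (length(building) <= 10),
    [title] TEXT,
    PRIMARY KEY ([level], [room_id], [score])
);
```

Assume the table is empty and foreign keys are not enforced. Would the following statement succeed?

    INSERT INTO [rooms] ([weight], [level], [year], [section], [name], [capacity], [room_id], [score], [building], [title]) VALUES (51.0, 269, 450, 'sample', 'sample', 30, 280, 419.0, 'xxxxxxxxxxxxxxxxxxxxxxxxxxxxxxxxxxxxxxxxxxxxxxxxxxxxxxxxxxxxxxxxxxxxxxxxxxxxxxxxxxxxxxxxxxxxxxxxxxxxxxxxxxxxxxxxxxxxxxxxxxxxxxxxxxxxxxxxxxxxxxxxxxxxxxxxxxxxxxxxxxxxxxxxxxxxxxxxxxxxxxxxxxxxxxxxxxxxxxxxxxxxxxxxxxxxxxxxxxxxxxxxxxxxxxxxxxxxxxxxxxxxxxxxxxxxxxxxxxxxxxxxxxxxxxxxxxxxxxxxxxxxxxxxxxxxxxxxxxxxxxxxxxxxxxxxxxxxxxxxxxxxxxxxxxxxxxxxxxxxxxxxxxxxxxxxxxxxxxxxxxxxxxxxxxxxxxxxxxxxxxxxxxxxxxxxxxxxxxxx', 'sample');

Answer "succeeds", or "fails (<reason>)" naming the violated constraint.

fails (CHECK on building)

The value 'xxxxxxxxxxxxxxxxxxxxxxxxxxxxxxxxxxxxxxxxxxxxxxxxxxxxxxxxxxxxxxxxxxxxxxxxxxxxxxxxxxxxxxxxxxxxxxxxxxxxxxxxxxxxxxxxxxxxxxxxxxxxxxxxxxxxxxxxxxxxxxxxxxxxxxxxxxxxxxxxxxxxxxxxxxxxxxxxxxxxxxxxxxxxxxxxxxxxxxxxxxxxxxxxxxxxxxxxxxxxxxxxxxxxxxxxxxxxxxxxxxxxxxxxxxxxxxxxxxxxxxxxxxxxxxxxxxxxxxxxxxxxxxxxxxxxxxxxxxxxxxxxxxxxxxxxxxxxxxxxxxxxxxxxxxxxxxxxxxxxxxxxxxxxxxxxxxxxxxxxxxxxxxxxxxxxxxxxxxxxxxxxxxxxxxxxxxxxxxxx' for building violates CHECK (length(building) <= 10).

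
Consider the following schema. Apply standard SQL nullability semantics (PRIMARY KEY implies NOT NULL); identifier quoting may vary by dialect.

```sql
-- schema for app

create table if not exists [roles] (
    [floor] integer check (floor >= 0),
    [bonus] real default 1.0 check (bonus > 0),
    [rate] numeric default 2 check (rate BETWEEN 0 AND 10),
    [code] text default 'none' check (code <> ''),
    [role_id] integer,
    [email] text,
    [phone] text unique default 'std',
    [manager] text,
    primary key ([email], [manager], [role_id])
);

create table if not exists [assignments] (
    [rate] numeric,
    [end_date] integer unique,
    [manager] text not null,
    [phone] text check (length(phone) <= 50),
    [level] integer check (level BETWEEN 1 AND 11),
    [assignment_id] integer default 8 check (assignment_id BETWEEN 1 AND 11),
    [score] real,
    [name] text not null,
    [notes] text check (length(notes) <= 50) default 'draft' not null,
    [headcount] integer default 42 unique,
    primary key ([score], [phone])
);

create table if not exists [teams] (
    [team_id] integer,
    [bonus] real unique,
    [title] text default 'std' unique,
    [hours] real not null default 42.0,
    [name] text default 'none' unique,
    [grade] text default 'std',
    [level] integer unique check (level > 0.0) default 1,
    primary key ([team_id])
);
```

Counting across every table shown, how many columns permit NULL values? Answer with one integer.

15

roles: 5 nullable (floor, bonus, rate, code, phone — PK (email, manager, role_id) and explicit NOT NULL columns excluded).
assignments: 5 nullable (rate, end_date, level, assignment_id, headcount — PK (score, phone) and explicit NOT NULL columns excluded).
teams: 5 nullable (bonus, title, name, grade, level — PK (team_id) and explicit NOT NULL columns excluded).
Total: 5 + 5 + 5 = 15.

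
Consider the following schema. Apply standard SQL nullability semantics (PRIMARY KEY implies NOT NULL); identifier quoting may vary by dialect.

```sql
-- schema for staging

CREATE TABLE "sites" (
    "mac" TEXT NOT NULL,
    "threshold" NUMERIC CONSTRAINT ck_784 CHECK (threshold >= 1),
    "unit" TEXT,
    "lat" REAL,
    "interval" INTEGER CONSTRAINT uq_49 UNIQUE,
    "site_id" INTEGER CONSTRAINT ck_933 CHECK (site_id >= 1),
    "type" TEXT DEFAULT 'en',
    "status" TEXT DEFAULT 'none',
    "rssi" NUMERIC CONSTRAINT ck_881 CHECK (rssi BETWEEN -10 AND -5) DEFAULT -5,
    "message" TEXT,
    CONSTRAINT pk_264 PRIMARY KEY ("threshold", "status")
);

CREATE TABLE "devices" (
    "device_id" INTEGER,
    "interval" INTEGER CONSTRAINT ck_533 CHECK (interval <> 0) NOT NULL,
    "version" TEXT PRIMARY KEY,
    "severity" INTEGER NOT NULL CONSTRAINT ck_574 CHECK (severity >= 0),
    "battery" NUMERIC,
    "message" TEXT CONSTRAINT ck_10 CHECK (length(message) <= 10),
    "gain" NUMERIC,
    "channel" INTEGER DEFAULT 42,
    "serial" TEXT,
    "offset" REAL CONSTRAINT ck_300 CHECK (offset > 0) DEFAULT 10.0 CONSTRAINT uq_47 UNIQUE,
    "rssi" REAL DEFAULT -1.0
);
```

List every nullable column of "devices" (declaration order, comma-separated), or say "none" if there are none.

- device_id: no NOT NULL constraint applies → nullable.
- interval: declared NOT NULL → not nullable.
- version: part of the PRIMARY KEY, which implies NOT NULL → not nullable.
- severity: declared NOT NULL → not nullable.
- battery: no NOT NULL constraint applies → nullable.
- message: CHECK does not forbid NULL (a CHECK constraint passes when its expression is NULL) → nullable.
- gain: no NOT NULL constraint applies → nullable.
- channel: DEFAULT only fills an omitted column; an explicit NULL is still allowed → nullable.
- serial: no NOT NULL constraint applies → nullable.
- offset: CHECK does not forbid NULL (a CHECK constraint passes when its expression is NULL) → nullable.
- rssi: DEFAULT only fills an omitted column; an explicit NULL is still allowed → nullable.

device_id, battery, message, gain, channel, serial, offset, rssi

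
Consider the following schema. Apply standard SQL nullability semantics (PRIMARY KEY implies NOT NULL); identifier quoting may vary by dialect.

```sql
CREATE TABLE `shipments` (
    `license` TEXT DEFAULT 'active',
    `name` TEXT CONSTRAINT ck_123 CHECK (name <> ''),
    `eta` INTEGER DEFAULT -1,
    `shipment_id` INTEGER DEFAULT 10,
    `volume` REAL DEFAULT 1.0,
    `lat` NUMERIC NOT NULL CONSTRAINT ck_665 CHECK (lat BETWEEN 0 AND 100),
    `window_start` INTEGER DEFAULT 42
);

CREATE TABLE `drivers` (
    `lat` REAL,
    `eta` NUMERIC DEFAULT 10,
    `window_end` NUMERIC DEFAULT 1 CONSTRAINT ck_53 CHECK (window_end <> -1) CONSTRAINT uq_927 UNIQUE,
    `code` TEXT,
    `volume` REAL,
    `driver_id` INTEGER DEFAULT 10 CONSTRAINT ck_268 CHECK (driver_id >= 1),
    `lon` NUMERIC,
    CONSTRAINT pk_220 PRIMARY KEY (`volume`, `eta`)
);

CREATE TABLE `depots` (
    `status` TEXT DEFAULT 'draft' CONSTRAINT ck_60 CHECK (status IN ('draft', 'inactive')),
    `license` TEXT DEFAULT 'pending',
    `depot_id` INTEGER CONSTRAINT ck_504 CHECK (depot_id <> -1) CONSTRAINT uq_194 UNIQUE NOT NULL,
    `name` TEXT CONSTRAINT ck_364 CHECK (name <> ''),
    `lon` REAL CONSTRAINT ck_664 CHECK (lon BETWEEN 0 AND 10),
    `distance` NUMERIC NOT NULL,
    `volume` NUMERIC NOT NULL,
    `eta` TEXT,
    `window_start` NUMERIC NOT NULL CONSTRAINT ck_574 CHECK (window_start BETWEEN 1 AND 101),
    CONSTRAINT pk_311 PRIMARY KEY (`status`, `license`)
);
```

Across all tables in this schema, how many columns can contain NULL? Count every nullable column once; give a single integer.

shipments: 6 nullable (license, name, eta, shipment_id, volume, window_start — PK none and explicit NOT NULL columns excluded).
drivers: 5 nullable (lat, window_end, code, driver_id, lon — PK (volume, eta) and explicit NOT NULL columns excluded).
depots: 3 nullable (name, lon, eta — PK (status, license) and explicit NOT NULL columns excluded).
Total: 6 + 5 + 3 = 14.

14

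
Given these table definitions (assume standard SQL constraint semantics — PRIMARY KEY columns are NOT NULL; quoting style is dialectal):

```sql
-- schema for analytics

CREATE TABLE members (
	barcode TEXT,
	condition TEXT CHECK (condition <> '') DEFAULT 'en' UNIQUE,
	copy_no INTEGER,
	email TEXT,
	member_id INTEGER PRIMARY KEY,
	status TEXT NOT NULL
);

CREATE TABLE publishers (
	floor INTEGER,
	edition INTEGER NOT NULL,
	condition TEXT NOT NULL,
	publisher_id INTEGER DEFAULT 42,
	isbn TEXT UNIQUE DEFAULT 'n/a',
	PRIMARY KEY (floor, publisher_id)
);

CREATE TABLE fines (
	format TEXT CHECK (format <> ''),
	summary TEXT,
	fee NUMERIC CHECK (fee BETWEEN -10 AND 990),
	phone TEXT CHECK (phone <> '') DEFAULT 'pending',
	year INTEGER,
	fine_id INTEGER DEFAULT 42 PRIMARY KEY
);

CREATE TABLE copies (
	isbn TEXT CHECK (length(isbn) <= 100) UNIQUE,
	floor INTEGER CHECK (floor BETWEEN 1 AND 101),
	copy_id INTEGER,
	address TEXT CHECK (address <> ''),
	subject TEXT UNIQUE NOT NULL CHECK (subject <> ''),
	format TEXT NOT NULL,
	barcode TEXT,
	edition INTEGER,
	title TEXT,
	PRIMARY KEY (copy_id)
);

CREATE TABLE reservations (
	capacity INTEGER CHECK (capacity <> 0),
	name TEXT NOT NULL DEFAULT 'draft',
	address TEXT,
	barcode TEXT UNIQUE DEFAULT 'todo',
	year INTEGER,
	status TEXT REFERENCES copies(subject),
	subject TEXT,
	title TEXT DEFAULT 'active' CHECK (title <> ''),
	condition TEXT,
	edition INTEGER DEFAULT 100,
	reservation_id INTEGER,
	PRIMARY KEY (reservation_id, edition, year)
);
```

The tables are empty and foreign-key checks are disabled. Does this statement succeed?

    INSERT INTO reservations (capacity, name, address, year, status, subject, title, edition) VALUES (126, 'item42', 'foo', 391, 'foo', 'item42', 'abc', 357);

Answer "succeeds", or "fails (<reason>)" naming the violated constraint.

fails (NOT NULL on reservation_id)

reservation_id is omitted from the column list and has no DEFAULT, so it would receive NULL.
But reservation_id is part of the PRIMARY KEY (implied NOT NULL).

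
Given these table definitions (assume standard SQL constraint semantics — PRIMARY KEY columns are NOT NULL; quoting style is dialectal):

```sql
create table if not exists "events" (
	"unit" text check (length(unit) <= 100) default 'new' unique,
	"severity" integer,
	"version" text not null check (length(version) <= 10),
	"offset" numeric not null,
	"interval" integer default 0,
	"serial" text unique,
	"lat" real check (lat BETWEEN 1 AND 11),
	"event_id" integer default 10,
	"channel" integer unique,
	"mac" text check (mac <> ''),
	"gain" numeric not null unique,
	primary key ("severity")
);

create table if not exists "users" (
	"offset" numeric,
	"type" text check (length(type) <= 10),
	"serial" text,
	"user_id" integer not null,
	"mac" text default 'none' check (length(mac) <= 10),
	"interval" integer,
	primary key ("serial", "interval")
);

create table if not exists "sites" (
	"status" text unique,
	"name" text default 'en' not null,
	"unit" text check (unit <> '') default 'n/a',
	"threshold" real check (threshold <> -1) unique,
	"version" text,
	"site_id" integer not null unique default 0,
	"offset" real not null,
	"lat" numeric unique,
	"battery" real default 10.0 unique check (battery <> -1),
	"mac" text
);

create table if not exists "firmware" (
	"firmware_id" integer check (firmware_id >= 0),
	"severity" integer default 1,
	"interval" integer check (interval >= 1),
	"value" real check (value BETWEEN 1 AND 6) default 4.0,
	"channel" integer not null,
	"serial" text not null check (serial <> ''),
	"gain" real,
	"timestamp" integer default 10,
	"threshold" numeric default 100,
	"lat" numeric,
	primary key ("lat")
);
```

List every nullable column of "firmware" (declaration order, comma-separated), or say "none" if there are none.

firmware_id, severity, interval, value, gain, timestamp, threshold

- firmware_id: CHECK does not forbid NULL (a CHECK constraint passes when its expression is NULL) → nullable.
- severity: DEFAULT only fills an omitted column; an explicit NULL is still allowed → nullable.
- interval: CHECK does not forbid NULL (a CHECK constraint passes when its expression is NULL) → nullable.
- value: CHECK does not forbid NULL (a CHECK constraint passes when its expression is NULL) → nullable.
- channel: declared NOT NULL → not nullable.
- serial: declared NOT NULL → not nullable.
- gain: no NOT NULL constraint applies → nullable.
- timestamp: DEFAULT only fills an omitted column; an explicit NULL is still allowed → nullable.
- threshold: DEFAULT only fills an omitted column; an explicit NULL is still allowed → nullable.
- lat: part of the PRIMARY KEY, which implies NOT NULL → not nullable.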